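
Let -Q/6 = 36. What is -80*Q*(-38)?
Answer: -656640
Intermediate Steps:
Q = -216 (Q = -6*36 = -216)
-80*Q*(-38) = -80*(-216)*(-38) = 17280*(-38) = -656640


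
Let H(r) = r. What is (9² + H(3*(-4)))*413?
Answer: 28497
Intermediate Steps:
(9² + H(3*(-4)))*413 = (9² + 3*(-4))*413 = (81 - 12)*413 = 69*413 = 28497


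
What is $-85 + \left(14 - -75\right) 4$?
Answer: $271$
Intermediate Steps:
$-85 + \left(14 - -75\right) 4 = -85 + \left(14 + 75\right) 4 = -85 + 89 \cdot 4 = -85 + 356 = 271$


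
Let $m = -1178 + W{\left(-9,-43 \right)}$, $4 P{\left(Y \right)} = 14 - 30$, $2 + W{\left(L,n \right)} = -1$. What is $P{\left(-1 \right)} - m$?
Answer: $1177$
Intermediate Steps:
$W{\left(L,n \right)} = -3$ ($W{\left(L,n \right)} = -2 - 1 = -3$)
$P{\left(Y \right)} = -4$ ($P{\left(Y \right)} = \frac{14 - 30}{4} = \frac{1}{4} \left(-16\right) = -4$)
$m = -1181$ ($m = -1178 - 3 = -1181$)
$P{\left(-1 \right)} - m = -4 - -1181 = -4 + 1181 = 1177$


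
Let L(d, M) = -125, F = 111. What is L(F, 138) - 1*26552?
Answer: -26677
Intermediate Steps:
L(F, 138) - 1*26552 = -125 - 1*26552 = -125 - 26552 = -26677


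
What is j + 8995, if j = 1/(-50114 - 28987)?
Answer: 711513494/79101 ≈ 8995.0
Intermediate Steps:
j = -1/79101 (j = 1/(-79101) = -1/79101 ≈ -1.2642e-5)
j + 8995 = -1/79101 + 8995 = 711513494/79101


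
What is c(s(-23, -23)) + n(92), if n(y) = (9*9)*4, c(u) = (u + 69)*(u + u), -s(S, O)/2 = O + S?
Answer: 29948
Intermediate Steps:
s(S, O) = -2*O - 2*S (s(S, O) = -2*(O + S) = -2*O - 2*S)
c(u) = 2*u*(69 + u) (c(u) = (69 + u)*(2*u) = 2*u*(69 + u))
n(y) = 324 (n(y) = 81*4 = 324)
c(s(-23, -23)) + n(92) = 2*(-2*(-23) - 2*(-23))*(69 + (-2*(-23) - 2*(-23))) + 324 = 2*(46 + 46)*(69 + (46 + 46)) + 324 = 2*92*(69 + 92) + 324 = 2*92*161 + 324 = 29624 + 324 = 29948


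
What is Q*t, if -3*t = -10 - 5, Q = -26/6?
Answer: -65/3 ≈ -21.667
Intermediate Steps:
Q = -13/3 (Q = -26*⅙ = -13/3 ≈ -4.3333)
t = 5 (t = -(-10 - 5)/3 = -⅓*(-15) = 5)
Q*t = -13/3*5 = -65/3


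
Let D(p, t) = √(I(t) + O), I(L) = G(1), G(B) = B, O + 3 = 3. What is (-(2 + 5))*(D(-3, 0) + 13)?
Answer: -98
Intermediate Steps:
O = 0 (O = -3 + 3 = 0)
I(L) = 1
D(p, t) = 1 (D(p, t) = √(1 + 0) = √1 = 1)
(-(2 + 5))*(D(-3, 0) + 13) = (-(2 + 5))*(1 + 13) = -1*7*14 = -7*14 = -98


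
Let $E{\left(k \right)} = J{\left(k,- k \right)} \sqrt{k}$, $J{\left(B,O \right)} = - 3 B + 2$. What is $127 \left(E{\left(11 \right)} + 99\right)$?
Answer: $12573 - 3937 \sqrt{11} \approx -484.55$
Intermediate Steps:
$J{\left(B,O \right)} = 2 - 3 B$
$E{\left(k \right)} = \sqrt{k} \left(2 - 3 k\right)$ ($E{\left(k \right)} = \left(2 - 3 k\right) \sqrt{k} = \sqrt{k} \left(2 - 3 k\right)$)
$127 \left(E{\left(11 \right)} + 99\right) = 127 \left(\sqrt{11} \left(2 - 33\right) + 99\right) = 127 \left(\sqrt{11} \left(-31\right) + 99\right) = 127 \left(- 31 \sqrt{11} + 99\right) = 127 \left(99 - 31 \sqrt{11}\right) = 12573 - 3937 \sqrt{11}$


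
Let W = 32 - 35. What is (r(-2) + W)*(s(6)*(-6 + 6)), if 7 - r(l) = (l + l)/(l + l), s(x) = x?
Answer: 0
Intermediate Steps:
W = -3
r(l) = 6 (r(l) = 7 - (l + l)/(l + l) = 7 - 2*l/(2*l) = 7 - 2*l*1/(2*l) = 7 - 1*1 = 7 - 1 = 6)
(r(-2) + W)*(s(6)*(-6 + 6)) = (6 - 3)*(6*(-6 + 6)) = 3*(6*0) = 3*0 = 0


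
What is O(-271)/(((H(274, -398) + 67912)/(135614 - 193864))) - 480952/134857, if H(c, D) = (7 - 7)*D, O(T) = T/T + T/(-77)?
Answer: -656086498531/88149682621 ≈ -7.4429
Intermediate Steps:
O(T) = 1 - T/77 (O(T) = 1 + T*(-1/77) = 1 - T/77)
H(c, D) = 0 (H(c, D) = 0*D = 0)
O(-271)/(((H(274, -398) + 67912)/(135614 - 193864))) - 480952/134857 = (1 - 1/77*(-271))/(((0 + 67912)/(135614 - 193864))) - 480952/134857 = (1 + 271/77)/((67912/(-58250))) - 480952*1/134857 = 348/(77*((67912*(-1/58250)))) - 480952/134857 = 348/(77*(-33956/29125)) - 480952/134857 = (348/77)*(-29125/33956) - 480952/134857 = -2533875/653653 - 480952/134857 = -656086498531/88149682621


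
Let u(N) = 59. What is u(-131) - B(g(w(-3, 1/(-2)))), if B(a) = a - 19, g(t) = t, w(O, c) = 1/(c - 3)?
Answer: 548/7 ≈ 78.286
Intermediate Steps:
w(O, c) = 1/(-3 + c)
B(a) = -19 + a
u(-131) - B(g(w(-3, 1/(-2)))) = 59 - (-19 + 1/(-3 + 1/(-2))) = 59 - (-19 + 1/(-3 - ½)) = 59 - (-19 + 1/(-7/2)) = 59 - (-19 - 2/7) = 59 - 1*(-135/7) = 59 + 135/7 = 548/7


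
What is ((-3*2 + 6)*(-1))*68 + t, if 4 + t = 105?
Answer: 101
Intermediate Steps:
t = 101 (t = -4 + 105 = 101)
((-3*2 + 6)*(-1))*68 + t = ((-3*2 + 6)*(-1))*68 + 101 = ((-6 + 6)*(-1))*68 + 101 = (0*(-1))*68 + 101 = 0*68 + 101 = 0 + 101 = 101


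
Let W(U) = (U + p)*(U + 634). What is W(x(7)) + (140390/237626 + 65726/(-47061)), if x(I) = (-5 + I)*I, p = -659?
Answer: -2337010539186623/5591458593 ≈ -4.1796e+5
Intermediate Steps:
x(I) = I*(-5 + I)
W(U) = (-659 + U)*(634 + U) (W(U) = (U - 659)*(U + 634) = (-659 + U)*(634 + U))
W(x(7)) + (140390/237626 + 65726/(-47061)) = (-417806 + (7*(-5 + 7))² - 175*(-5 + 7)) + (140390/237626 + 65726/(-47061)) = (-417806 + (7*2)² - 175*2) + (140390*(1/237626) + 65726*(-1/47061)) = (-417806 + 14² - 25*14) + (70195/118813 - 65726/47061) = (-417806 + 196 - 350) - 4505656343/5591458593 = -417960 - 4505656343/5591458593 = -2337010539186623/5591458593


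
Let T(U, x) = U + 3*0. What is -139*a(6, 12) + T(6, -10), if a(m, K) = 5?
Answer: -689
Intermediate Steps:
T(U, x) = U (T(U, x) = U + 0 = U)
-139*a(6, 12) + T(6, -10) = -139*5 + 6 = -695 + 6 = -689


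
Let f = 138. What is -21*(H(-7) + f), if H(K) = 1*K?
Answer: -2751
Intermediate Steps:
H(K) = K
-21*(H(-7) + f) = -21*(-7 + 138) = -21*131 = -2751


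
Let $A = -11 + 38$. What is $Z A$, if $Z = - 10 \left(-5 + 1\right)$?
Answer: $1080$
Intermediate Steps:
$Z = 40$ ($Z = \left(-10\right) \left(-4\right) = 40$)
$A = 27$
$Z A = 40 \cdot 27 = 1080$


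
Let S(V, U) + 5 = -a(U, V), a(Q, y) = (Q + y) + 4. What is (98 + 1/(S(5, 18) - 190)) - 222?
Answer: -27529/222 ≈ -124.00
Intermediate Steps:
a(Q, y) = 4 + Q + y
S(V, U) = -9 - U - V (S(V, U) = -5 - (4 + U + V) = -5 + (-4 - U - V) = -9 - U - V)
(98 + 1/(S(5, 18) - 190)) - 222 = (98 + 1/((-9 - 1*18 - 1*5) - 190)) - 222 = (98 + 1/((-9 - 18 - 5) - 190)) - 222 = (98 + 1/(-32 - 190)) - 222 = (98 + 1/(-222)) - 222 = (98 - 1/222) - 222 = 21755/222 - 222 = -27529/222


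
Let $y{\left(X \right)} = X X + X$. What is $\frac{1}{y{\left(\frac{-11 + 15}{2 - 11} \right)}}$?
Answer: $- \frac{81}{20} \approx -4.05$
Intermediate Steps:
$y{\left(X \right)} = X + X^{2}$ ($y{\left(X \right)} = X^{2} + X = X + X^{2}$)
$\frac{1}{y{\left(\frac{-11 + 15}{2 - 11} \right)}} = \frac{1}{\frac{-11 + 15}{2 - 11} \left(1 + \frac{-11 + 15}{2 - 11}\right)} = \frac{1}{\frac{4}{-9} \left(1 + \frac{4}{-9}\right)} = \frac{1}{4 \left(- \frac{1}{9}\right) \left(1 + 4 \left(- \frac{1}{9}\right)\right)} = \frac{1}{\left(- \frac{4}{9}\right) \left(1 - \frac{4}{9}\right)} = \frac{1}{\left(- \frac{4}{9}\right) \frac{5}{9}} = \frac{1}{- \frac{20}{81}} = - \frac{81}{20}$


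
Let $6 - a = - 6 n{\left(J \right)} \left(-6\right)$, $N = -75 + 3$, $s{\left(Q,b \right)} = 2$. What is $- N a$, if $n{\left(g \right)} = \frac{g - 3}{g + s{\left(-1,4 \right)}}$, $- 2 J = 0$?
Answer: $4320$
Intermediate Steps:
$J = 0$ ($J = \left(- \frac{1}{2}\right) 0 = 0$)
$n{\left(g \right)} = \frac{-3 + g}{2 + g}$ ($n{\left(g \right)} = \frac{g - 3}{g + 2} = \frac{-3 + g}{2 + g}$)
$N = -72$
$a = 60$ ($a = 6 - - 6 \frac{-3 + 0}{2 + 0} \left(-6\right) = 6 - - 6 \cdot \frac{1}{2} \left(-3\right) \left(-6\right) = 6 - \left(-6\right) \left(- \frac{3}{2}\right) \left(-6\right) = 6 - 9 \left(-6\right) = 6 - -54 = 6 + 54 = 60$)
$- N a = \left(-1\right) \left(-72\right) 60 = 72 \cdot 60 = 4320$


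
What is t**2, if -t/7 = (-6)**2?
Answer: 63504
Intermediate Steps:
t = -252 (t = -7*(-6)**2 = -7*36 = -252)
t**2 = (-252)**2 = 63504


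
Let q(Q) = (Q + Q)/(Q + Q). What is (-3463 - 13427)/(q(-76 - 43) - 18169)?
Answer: 2815/3028 ≈ 0.92966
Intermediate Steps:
q(Q) = 1 (q(Q) = (2*Q)/((2*Q)) = (2*Q)*(1/(2*Q)) = 1)
(-3463 - 13427)/(q(-76 - 43) - 18169) = (-3463 - 13427)/(1 - 18169) = -16890/(-18168) = -16890*(-1/18168) = 2815/3028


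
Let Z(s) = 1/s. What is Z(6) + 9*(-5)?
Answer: -269/6 ≈ -44.833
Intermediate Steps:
Z(6) + 9*(-5) = 1/6 + 9*(-5) = 1/6 - 45 = -269/6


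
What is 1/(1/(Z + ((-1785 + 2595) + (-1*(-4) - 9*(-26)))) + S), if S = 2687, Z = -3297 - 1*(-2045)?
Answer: 204/548147 ≈ 0.00037216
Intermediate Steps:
Z = -1252 (Z = -3297 + 2045 = -1252)
1/(1/(Z + ((-1785 + 2595) + (-1*(-4) - 9*(-26)))) + S) = 1/(1/(-1252 + ((-1785 + 2595) + (-1*(-4) - 9*(-26)))) + 2687) = 1/(1/(-1252 + (810 + (4 + 234))) + 2687) = 1/(1/(-1252 + (810 + 238)) + 2687) = 1/(1/(-1252 + 1048) + 2687) = 1/(1/(-204) + 2687) = 1/(-1/204 + 2687) = 1/(548147/204) = 204/548147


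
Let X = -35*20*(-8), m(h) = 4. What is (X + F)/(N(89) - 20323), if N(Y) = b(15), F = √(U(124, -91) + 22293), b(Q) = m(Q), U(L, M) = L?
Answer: -5600/20319 - √22417/20319 ≈ -0.28297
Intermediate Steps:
b(Q) = 4
X = 5600 (X = -700*(-8) = 5600)
F = √22417 (F = √(124 + 22293) = √22417 ≈ 149.72)
N(Y) = 4
(X + F)/(N(89) - 20323) = (5600 + √22417)/(4 - 20323) = (5600 + √22417)/(-20319) = (5600 + √22417)*(-1/20319) = -5600/20319 - √22417/20319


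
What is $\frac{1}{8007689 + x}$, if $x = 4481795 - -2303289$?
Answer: $\frac{1}{14792773} \approx 6.7601 \cdot 10^{-8}$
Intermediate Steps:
$x = 6785084$ ($x = 4481795 + 2303289 = 6785084$)
$\frac{1}{8007689 + x} = \frac{1}{8007689 + 6785084} = \frac{1}{14792773}$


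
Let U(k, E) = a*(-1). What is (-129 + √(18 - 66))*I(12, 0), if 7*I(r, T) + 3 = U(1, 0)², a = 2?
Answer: -129/7 + 4*I*√3/7 ≈ -18.429 + 0.98974*I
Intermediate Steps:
U(k, E) = -2 (U(k, E) = 2*(-1) = -2)
I(r, T) = ⅐ (I(r, T) = -3/7 + (⅐)*(-2)² = -3/7 + (⅐)*4 = -3/7 + 4/7 = ⅐)
(-129 + √(18 - 66))*I(12, 0) = (-129 + √(18 - 66))*(⅐) = (-129 + √(-48))*(⅐) = (-129 + 4*I*√3)*(⅐) = -129/7 + 4*I*√3/7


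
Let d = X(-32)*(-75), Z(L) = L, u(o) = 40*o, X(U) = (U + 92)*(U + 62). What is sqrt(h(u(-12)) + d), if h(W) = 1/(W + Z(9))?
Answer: I*sqrt(29948535471)/471 ≈ 367.42*I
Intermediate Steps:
X(U) = (62 + U)*(92 + U) (X(U) = (92 + U)*(62 + U) = (62 + U)*(92 + U))
d = -135000 (d = (5704 + (-32)**2 + 154*(-32))*(-75) = (5704 + 1024 - 4928)*(-75) = 1800*(-75) = -135000)
h(W) = 1/(9 + W) (h(W) = 1/(W + 9) = 1/(9 + W))
sqrt(h(u(-12)) + d) = sqrt(1/(9 + 40*(-12)) - 135000) = sqrt(1/(9 - 480) - 135000) = sqrt(1/(-471) - 135000) = sqrt(-1/471 - 135000) = sqrt(-63585001/471) = I*sqrt(29948535471)/471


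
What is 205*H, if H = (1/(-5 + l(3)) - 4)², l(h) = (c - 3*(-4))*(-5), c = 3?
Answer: 4224681/1280 ≈ 3300.5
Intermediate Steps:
l(h) = -75 (l(h) = (3 - 3*(-4))*(-5) = (3 + 12)*(-5) = 15*(-5) = -75)
H = 103041/6400 (H = (1/(-5 - 75) - 4)² = (1/(-80) - 4)² = (-1/80 - 4)² = (-321/80)² = 103041/6400 ≈ 16.100)
205*H = 205*(103041/6400) = 4224681/1280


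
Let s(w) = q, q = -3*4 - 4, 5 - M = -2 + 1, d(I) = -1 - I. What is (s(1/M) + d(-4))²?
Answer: 169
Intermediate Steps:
M = 6 (M = 5 - (-2 + 1) = 5 - 1*(-1) = 5 + 1 = 6)
q = -16 (q = -12 - 4 = -16)
s(w) = -16
(s(1/M) + d(-4))² = (-16 + (-1 - 1*(-4)))² = (-16 + (-1 + 4))² = (-16 + 3)² = (-13)² = 169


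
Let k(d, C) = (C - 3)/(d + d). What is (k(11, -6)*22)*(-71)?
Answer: 639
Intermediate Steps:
k(d, C) = (-3 + C)/(2*d) (k(d, C) = (-3 + C)/((2*d)) = (-3 + C)*(1/(2*d)) = (-3 + C)/(2*d))
(k(11, -6)*22)*(-71) = (((½)*(-3 - 6)/11)*22)*(-71) = (((½)*(1/11)*(-9))*22)*(-71) = -9/22*22*(-71) = -9*(-71) = 639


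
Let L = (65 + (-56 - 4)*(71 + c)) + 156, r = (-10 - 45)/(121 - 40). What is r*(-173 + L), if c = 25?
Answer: 104720/27 ≈ 3878.5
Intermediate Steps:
r = -55/81 ≈ -0.67901
L = -5539 (L = (65 + (-56 - 4)*(71 + 25)) + 156 = (65 - 60*96) + 156 = (65 - 5760) + 156 = -5695 + 156 = -5539)
r*(-173 + L) = -55*(-173 - 5539)/81 = -55/81*(-5712) = 104720/27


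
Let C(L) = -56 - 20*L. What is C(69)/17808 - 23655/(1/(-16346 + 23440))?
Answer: -747083753999/4452 ≈ -1.6781e+8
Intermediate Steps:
C(L) = -56 - 20*L
C(69)/17808 - 23655/(1/(-16346 + 23440)) = (-56 - 20*69)/17808 - 23655/(1/(-16346 + 23440)) = (-56 - 1380)*(1/17808) - 23655/(1/7094) = -1436*1/17808 - 23655/1/7094 = -359/4452 - 23655*7094 = -359/4452 - 167808570 = -747083753999/4452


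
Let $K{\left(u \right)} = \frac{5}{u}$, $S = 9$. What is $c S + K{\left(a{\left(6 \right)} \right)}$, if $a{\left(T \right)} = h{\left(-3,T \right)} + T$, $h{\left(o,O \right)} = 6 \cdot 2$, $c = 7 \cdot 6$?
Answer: $\frac{6809}{18} \approx 378.28$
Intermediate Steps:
$c = 42$
$h{\left(o,O \right)} = 12$
$a{\left(T \right)} = 12 + T$
$c S + K{\left(a{\left(6 \right)} \right)} = 42 \cdot 9 + \frac{5}{12 + 6} = 378 + \frac{5}{18} = \frac{6809}{18}$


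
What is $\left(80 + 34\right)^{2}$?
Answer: $12996$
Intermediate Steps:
$\left(80 + 34\right)^{2} = 114^{2} = 12996$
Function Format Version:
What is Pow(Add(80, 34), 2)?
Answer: 12996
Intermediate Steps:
Pow(Add(80, 34), 2) = Pow(114, 2) = 12996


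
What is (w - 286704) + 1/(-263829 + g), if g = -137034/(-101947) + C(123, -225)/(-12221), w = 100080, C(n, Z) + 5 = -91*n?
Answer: -5576668297047181069/29881838868173 ≈ -1.8662e+5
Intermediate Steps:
C(n, Z) = -5 - 91*n
g = 256026820/113263117 (g = -137034/(-101947) + (-5 - 91*123)/(-12221) = -137034*(-1/101947) + (-5 - 11193)*(-1/12221) = 137034/101947 - 11198*(-1/12221) = 137034/101947 + 1018/1111 = 256026820/113263117 ≈ 2.2605)
(w - 286704) + 1/(-263829 + g) = (100080 - 286704) + 1/(-263829 + 256026820/113263117) = -186624 + 1/(-29881838868173/113263117) = -186624 - 113263117/29881838868173 = -5576668297047181069/29881838868173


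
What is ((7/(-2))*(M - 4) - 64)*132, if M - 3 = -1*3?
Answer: -6600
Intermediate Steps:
M = 0 (M = 3 - 1*3 = 3 - 3 = 0)
((7/(-2))*(M - 4) - 64)*132 = ((7/(-2))*(0 - 4) - 64)*132 = ((7*(-½))*(-4) - 64)*132 = (-7/2*(-4) - 64)*132 = (14 - 64)*132 = -50*132 = -6600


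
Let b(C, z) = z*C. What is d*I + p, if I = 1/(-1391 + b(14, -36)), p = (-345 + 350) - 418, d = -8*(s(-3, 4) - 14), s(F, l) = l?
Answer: -156543/379 ≈ -413.04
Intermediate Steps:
b(C, z) = C*z
d = 80 (d = -8*(4 - 14) = -8*(-10) = 80)
p = -413 (p = 5 - 418 = -413)
I = -1/1895 (I = 1/(-1391 + 14*(-36)) = 1/(-1391 - 504) = 1/(-1895) = -1/1895 ≈ -0.00052770)
d*I + p = 80*(-1/1895) - 413 = -16/379 - 413 = -156543/379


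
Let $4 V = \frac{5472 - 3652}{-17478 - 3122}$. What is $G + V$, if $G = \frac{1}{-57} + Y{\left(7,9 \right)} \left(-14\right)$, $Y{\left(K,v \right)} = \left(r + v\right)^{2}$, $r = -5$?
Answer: $- \frac{52613467}{234840} \approx -224.04$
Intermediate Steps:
$Y{\left(K,v \right)} = \left(-5 + v\right)^{2}$
$G = - \frac{12769}{57}$ ($G = \frac{1}{-57} + \left(-5 + 9\right)^{2} \left(-14\right) = - \frac{1}{57} + 4^{2} \left(-14\right) = - \frac{1}{57} + 16 \left(-14\right) = - \frac{1}{57} - 224 = - \frac{12769}{57} \approx -224.02$)
$V = - \frac{91}{4120}$ ($V = \frac{\left(5472 - 3652\right) \frac{1}{-17478 - 3122}}{4} = \frac{1820 \frac{1}{-20600}}{4} = \frac{1820 \left(- \frac{1}{20600}\right)}{4} = \frac{1}{4} \left(- \frac{91}{1030}\right) = - \frac{91}{4120} \approx -0.022087$)
$G + V = - \frac{12769}{57} - \frac{91}{4120} = - \frac{52613467}{234840}$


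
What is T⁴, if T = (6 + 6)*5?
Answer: 12960000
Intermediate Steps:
T = 60 (T = 12*5 = 60)
T⁴ = 60⁴ = 12960000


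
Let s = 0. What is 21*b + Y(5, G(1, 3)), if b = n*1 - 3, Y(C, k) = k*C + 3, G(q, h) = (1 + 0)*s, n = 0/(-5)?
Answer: -60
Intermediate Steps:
n = 0 (n = 0*(-⅕) = 0)
G(q, h) = 0 (G(q, h) = (1 + 0)*0 = 1*0 = 0)
Y(C, k) = 3 + C*k (Y(C, k) = C*k + 3 = 3 + C*k)
b = -3 (b = 0*1 - 3 = 0 - 3 = -3)
21*b + Y(5, G(1, 3)) = 21*(-3) + (3 + 5*0) = -63 + (3 + 0) = -63 + 3 = -60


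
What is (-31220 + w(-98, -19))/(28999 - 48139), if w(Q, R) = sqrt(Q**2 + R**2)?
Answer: 1561/957 - sqrt(9965)/19140 ≈ 1.6259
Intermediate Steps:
(-31220 + w(-98, -19))/(28999 - 48139) = (-31220 + sqrt((-98)**2 + (-19)**2))/(28999 - 48139) = (-31220 + sqrt(9604 + 361))/(-19140) = (-31220 + sqrt(9965))*(-1/19140) = 1561/957 - sqrt(9965)/19140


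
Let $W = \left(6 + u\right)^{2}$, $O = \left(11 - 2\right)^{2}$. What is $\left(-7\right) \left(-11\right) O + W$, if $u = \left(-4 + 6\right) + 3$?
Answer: $6358$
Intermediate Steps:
$u = 5$ ($u = 2 + 3 = 5$)
$O = 81$ ($O = 9^{2} = 81$)
$W = 121$ ($W = \left(6 + 5\right)^{2} = 11^{2} = 121$)
$\left(-7\right) \left(-11\right) O + W = \left(-7\right) \left(-11\right) 81 + 121 = 77 \cdot 81 + 121 = 6237 + 121 = 6358$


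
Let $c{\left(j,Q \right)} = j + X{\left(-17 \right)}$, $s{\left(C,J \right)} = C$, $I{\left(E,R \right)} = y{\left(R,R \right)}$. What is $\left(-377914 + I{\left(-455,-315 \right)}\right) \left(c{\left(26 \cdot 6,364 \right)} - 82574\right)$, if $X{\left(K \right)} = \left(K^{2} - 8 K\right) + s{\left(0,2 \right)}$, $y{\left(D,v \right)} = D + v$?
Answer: $31037958192$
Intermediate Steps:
$I{\left(E,R \right)} = 2 R$ ($I{\left(E,R \right)} = R + R = 2 R$)
$X{\left(K \right)} = K^{2} - 8 K$ ($X{\left(K \right)} = \left(K^{2} - 8 K\right) + 0 = K^{2} - 8 K$)
$c{\left(j,Q \right)} = 425 + j$ ($c{\left(j,Q \right)} = j - 17 \left(-8 - 17\right) = j - -425 = j + 425 = 425 + j$)
$\left(-377914 + I{\left(-455,-315 \right)}\right) \left(c{\left(26 \cdot 6,364 \right)} - 82574\right) = \left(-377914 + 2 \left(-315\right)\right) \left(\left(425 + 26 \cdot 6\right) - 82574\right) = \left(-377914 - 630\right) \left(\left(425 + 156\right) - 82574\right) = - 378544 \left(581 - 82574\right) = \left(-378544\right) \left(-81993\right) = 31037958192$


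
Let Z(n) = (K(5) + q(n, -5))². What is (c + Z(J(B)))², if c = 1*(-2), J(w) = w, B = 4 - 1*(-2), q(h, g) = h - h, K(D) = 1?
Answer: 1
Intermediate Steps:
q(h, g) = 0
B = 6 (B = 4 + 2 = 6)
Z(n) = 1 (Z(n) = (1 + 0)² = 1² = 1)
c = -2
(c + Z(J(B)))² = (-2 + 1)² = (-1)² = 1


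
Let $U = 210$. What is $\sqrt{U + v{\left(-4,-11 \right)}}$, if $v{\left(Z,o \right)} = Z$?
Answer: $\sqrt{206} \approx 14.353$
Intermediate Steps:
$\sqrt{U + v{\left(-4,-11 \right)}} = \sqrt{210 - 4} = \sqrt{206}$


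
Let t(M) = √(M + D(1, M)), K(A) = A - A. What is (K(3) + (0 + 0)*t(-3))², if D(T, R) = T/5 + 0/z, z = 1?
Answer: 0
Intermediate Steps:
K(A) = 0
D(T, R) = T/5 (D(T, R) = T/5 + 0/1 = T*(⅕) + 0*1 = T/5 + 0 = T/5)
t(M) = √(⅕ + M) (t(M) = √(M + (⅕)*1) = √(M + ⅕) = √(⅕ + M))
(K(3) + (0 + 0)*t(-3))² = (0 + (0 + 0)*(√(5 + 25*(-3))/5))² = (0 + 0*(√(5 - 75)/5))² = (0 + 0*(√(-70)/5))² = (0 + 0*((I*√70)/5))² = (0 + 0*(I*√70/5))² = (0 + 0)² = 0² = 0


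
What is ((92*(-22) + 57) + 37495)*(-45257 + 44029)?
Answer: -43628384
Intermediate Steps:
((92*(-22) + 57) + 37495)*(-45257 + 44029) = ((-2024 + 57) + 37495)*(-1228) = (-1967 + 37495)*(-1228) = 35528*(-1228) = -43628384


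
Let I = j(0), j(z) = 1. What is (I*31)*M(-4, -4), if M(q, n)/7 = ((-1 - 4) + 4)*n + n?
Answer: 0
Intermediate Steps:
M(q, n) = 0 (M(q, n) = 7*(((-1 - 4) + 4)*n + n) = 7*((-5 + 4)*n + n) = 7*(-n + n) = 7*0 = 0)
I = 1
(I*31)*M(-4, -4) = (1*31)*0 = 31*0 = 0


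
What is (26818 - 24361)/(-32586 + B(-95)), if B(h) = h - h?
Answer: -819/10862 ≈ -0.075400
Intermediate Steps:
B(h) = 0
(26818 - 24361)/(-32586 + B(-95)) = (26818 - 24361)/(-32586 + 0) = 2457/(-32586) = 2457*(-1/32586) = -819/10862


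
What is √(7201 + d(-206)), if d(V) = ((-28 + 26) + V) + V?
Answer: √6787 ≈ 82.383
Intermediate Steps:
d(V) = -2 + 2*V (d(V) = (-2 + V) + V = -2 + 2*V)
√(7201 + d(-206)) = √(7201 + (-2 + 2*(-206))) = √(7201 + (-2 - 412)) = √(7201 - 414) = √6787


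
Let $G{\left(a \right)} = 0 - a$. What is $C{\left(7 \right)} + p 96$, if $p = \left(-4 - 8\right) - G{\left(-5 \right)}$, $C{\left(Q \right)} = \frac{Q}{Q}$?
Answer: $-1631$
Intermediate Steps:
$C{\left(Q \right)} = 1$
$G{\left(a \right)} = - a$
$p = -17$ ($p = \left(-4 - 8\right) - \left(-1\right) \left(-5\right) = \left(-4 - 8\right) - 5 = -12 - 5 = -17$)
$C{\left(7 \right)} + p 96 = 1 - 1632 = -1631$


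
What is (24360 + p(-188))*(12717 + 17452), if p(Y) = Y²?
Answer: 1801209976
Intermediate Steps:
(24360 + p(-188))*(12717 + 17452) = (24360 + (-188)²)*(12717 + 17452) = (24360 + 35344)*30169 = 59704*30169 = 1801209976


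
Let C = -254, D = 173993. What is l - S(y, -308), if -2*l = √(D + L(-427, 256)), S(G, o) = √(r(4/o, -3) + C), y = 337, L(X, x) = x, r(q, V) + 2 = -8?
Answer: -3*√19361/2 - 2*I*√66 ≈ -208.72 - 16.248*I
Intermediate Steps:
r(q, V) = -10 (r(q, V) = -2 - 8 = -10)
S(G, o) = 2*I*√66 (S(G, o) = √(-10 - 254) = √(-264) = 2*I*√66)
l = -3*√19361/2 (l = -√(173993 + 256)/2 = -3*√19361/2 ≈ -208.72)
l - S(y, -308) = -3*√19361/2 - 2*I*√66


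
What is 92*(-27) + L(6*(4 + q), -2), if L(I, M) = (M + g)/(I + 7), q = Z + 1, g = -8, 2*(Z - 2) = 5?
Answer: -79493/32 ≈ -2484.2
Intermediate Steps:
Z = 9/2 (Z = 2 + (½)*5 = 2 + 5/2 = 9/2 ≈ 4.5000)
q = 11/2 (q = 9/2 + 1 = 11/2 ≈ 5.5000)
L(I, M) = (-8 + M)/(7 + I) (L(I, M) = (M - 8)/(I + 7) = (-8 + M)/(7 + I))
92*(-27) + L(6*(4 + q), -2) = 92*(-27) + (-8 - 2)/(7 + 6*(4 + 11/2)) = -2484 - 10/(7 + 6*(19/2)) = -2484 - 10/(7 + 57) = -2484 - 10/64 = -2484 + (1/64)*(-10) = -2484 - 5/32 = -79493/32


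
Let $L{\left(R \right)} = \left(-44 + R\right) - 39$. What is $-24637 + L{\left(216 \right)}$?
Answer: $-24504$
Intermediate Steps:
$L{\left(R \right)} = -83 + R$
$-24637 + L{\left(216 \right)} = -24637 + \left(-83 + 216\right) = -24637 + 133 = -24504$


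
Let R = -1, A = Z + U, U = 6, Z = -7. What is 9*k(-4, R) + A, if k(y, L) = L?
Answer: -10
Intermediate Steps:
A = -1 (A = -7 + 6 = -1)
9*k(-4, R) + A = 9*(-1) - 1 = -9 - 1 = -10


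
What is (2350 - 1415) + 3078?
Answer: 4013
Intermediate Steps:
(2350 - 1415) + 3078 = 935 + 3078 = 4013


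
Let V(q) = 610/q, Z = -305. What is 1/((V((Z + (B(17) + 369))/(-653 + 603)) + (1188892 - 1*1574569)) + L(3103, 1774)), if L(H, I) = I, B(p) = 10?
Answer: -37/14219661 ≈ -2.6020e-6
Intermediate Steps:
1/((V((Z + (B(17) + 369))/(-653 + 603)) + (1188892 - 1*1574569)) + L(3103, 1774)) = 1/((610/(((-305 + (10 + 369))/(-653 + 603))) + (1188892 - 1*1574569)) + 1774) = 1/((610/(((-305 + 379)/(-50))) + (1188892 - 1574569)) + 1774) = 1/((610/((74*(-1/50))) - 385677) + 1774) = 1/((610/(-37/25) - 385677) + 1774) = 1/((610*(-25/37) - 385677) + 1774) = 1/((-15250/37 - 385677) + 1774) = 1/(-14285299/37 + 1774) = 1/(-14219661/37) = -37/14219661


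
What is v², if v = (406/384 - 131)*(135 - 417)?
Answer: 1374997795609/1024 ≈ 1.3428e+9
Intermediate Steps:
v = 1172603/32 (v = (406*(1/384) - 131)*(-282) = (203/192 - 131)*(-282) = -24949/192*(-282) = 1172603/32 ≈ 36644.)
v² = (1172603/32)² = 1374997795609/1024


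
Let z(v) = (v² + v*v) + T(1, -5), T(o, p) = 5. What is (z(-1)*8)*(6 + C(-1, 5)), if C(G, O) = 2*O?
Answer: 896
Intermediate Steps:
z(v) = 5 + 2*v² (z(v) = (v² + v*v) + 5 = (v² + v²) + 5 = 2*v² + 5 = 5 + 2*v²)
(z(-1)*8)*(6 + C(-1, 5)) = ((5 + 2*(-1)²)*8)*(6 + 2*5) = ((5 + 2*1)*8)*(6 + 10) = ((5 + 2)*8)*16 = (7*8)*16 = 56*16 = 896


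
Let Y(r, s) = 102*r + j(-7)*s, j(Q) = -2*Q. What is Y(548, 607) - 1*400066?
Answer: -335672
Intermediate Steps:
Y(r, s) = 14*s + 102*r (Y(r, s) = 102*r + (-2*(-7))*s = 102*r + 14*s = 14*s + 102*r)
Y(548, 607) - 1*400066 = (14*607 + 102*548) - 1*400066 = (8498 + 55896) - 400066 = 64394 - 400066 = -335672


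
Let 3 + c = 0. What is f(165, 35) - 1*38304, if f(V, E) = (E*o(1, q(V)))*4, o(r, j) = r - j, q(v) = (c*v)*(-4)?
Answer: -315364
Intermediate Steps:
c = -3 (c = -3 + 0 = -3)
q(v) = 12*v (q(v) = -3*v*(-4) = 12*v)
f(V, E) = 4*E*(1 - 12*V) (f(V, E) = (E*(1 - 12*V))*4 = 4*E*(1 - 12*V))
f(165, 35) - 1*38304 = 4*35*(1 - 12*165) - 1*38304 = 4*35*(1 - 1980) - 38304 = 4*35*(-1979) - 38304 = -277060 - 38304 = -315364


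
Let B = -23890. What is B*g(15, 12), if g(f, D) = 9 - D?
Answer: 71670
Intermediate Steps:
B*g(15, 12) = -23890*(9 - 1*12) = -23890*(9 - 12) = -23890*(-3) = 71670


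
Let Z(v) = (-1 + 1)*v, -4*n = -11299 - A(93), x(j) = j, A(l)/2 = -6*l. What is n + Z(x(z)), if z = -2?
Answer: 10183/4 ≈ 2545.8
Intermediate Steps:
A(l) = -12*l (A(l) = 2*(-6*l) = -12*l)
n = 10183/4 (n = -(-11299 - (-12)*93)/4 = -(-11299 - 1*(-1116))/4 = -(-11299 + 1116)/4 = -¼*(-10183) = 10183/4 ≈ 2545.8)
Z(v) = 0 (Z(v) = 0*v = 0)
n + Z(x(z)) = 10183/4 + 0 = 10183/4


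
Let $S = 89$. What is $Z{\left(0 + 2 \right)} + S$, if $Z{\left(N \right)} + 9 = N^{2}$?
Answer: $84$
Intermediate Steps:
$Z{\left(N \right)} = -9 + N^{2}$
$Z{\left(0 + 2 \right)} + S = \left(-9 + \left(0 + 2\right)^{2}\right) + 89 = \left(-9 + 2^{2}\right) + 89 = \left(-9 + 4\right) + 89 = -5 + 89 = 84$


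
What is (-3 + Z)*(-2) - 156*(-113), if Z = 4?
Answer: 17626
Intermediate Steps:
(-3 + Z)*(-2) - 156*(-113) = (-3 + 4)*(-2) - 156*(-113) = 1*(-2) + 17628 = -2 + 17628 = 17626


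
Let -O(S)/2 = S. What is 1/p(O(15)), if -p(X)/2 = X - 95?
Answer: 1/250 ≈ 0.0040000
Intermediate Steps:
O(S) = -2*S
p(X) = 190 - 2*X (p(X) = -2*(X - 95) = -2*(-95 + X) = 190 - 2*X)
1/p(O(15)) = 1/(190 - (-4)*15) = 1/(190 - 2*(-30)) = 1/(190 + 60) = 1/250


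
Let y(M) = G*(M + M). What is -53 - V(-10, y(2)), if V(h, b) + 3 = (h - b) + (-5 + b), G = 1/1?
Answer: -35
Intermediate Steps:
G = 1
y(M) = 2*M (y(M) = 1*(M + M) = 1*(2*M) = 2*M)
V(h, b) = -8 + h (V(h, b) = -3 + ((h - b) + (-5 + b)) = -3 + (-5 + h) = -8 + h)
-53 - V(-10, y(2)) = -53 - (-8 - 10) = -53 - 1*(-18) = -53 + 18 = -35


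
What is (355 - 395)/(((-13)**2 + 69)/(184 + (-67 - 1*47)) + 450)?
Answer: -200/2267 ≈ -0.088222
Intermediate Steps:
(355 - 395)/(((-13)**2 + 69)/(184 + (-67 - 1*47)) + 450) = -40/((169 + 69)/(184 + (-67 - 47)) + 450) = -40/(238/(184 - 114) + 450) = -40/(238/70 + 450) = -40/(238*(1/70) + 450) = -40/(17/5 + 450) = -40/2267/5 = -40*5/2267 = -200/2267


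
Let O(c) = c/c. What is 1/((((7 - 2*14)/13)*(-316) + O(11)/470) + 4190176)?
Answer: 6110/25605094293 ≈ 2.3862e-7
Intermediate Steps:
O(c) = 1
1/((((7 - 2*14)/13)*(-316) + O(11)/470) + 4190176) = 1/((((7 - 2*14)/13)*(-316) + 1/470) + 4190176) = 1/((((7 - 28)*(1/13))*(-316) + 1*(1/470)) + 4190176) = 1/((-21*1/13*(-316) + 1/470) + 4190176) = 1/((-21/13*(-316) + 1/470) + 4190176) = 1/((6636/13 + 1/470) + 4190176) = 1/(3118933/6110 + 4190176) = 1/(25605094293/6110) = 6110/25605094293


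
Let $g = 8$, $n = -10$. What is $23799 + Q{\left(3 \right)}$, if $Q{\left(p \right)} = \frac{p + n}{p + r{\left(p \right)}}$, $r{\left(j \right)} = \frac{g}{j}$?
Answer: $\frac{404562}{17} \approx 23798.0$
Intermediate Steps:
$r{\left(j \right)} = \frac{8}{j}$
$Q{\left(p \right)} = \frac{-10 + p}{p + \frac{8}{p}}$ ($Q{\left(p \right)} = \frac{p - 10}{p + \frac{8}{p}} = \frac{-10 + p}{p + \frac{8}{p}}$)
$23799 + Q{\left(3 \right)} = 23799 + \frac{3 \left(-10 + 3\right)}{8 + 3^{2}} = 23799 + 3 \frac{1}{8 + 9} \left(-7\right) = 23799 + 3 \cdot \frac{1}{17} \left(-7\right) = 23799 - \frac{21}{17} = \frac{404562}{17}$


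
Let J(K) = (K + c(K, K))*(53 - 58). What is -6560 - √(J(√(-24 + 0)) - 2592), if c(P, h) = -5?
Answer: -6560 - √(-2567 - 10*I*√6) ≈ -6560.2 + 50.666*I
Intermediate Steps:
J(K) = 25 - 5*K (J(K) = (K - 5)*(53 - 58) = (-5 + K)*(-5) = 25 - 5*K)
-6560 - √(J(√(-24 + 0)) - 2592) = -6560 - √((25 - 5*√(-24 + 0)) - 2592) = -6560 - √((25 - 10*I*√6) - 2592) = -6560 - √(-2567 - 10*I*√6)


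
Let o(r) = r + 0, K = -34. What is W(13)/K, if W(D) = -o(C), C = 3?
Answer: 3/34 ≈ 0.088235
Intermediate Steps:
o(r) = r
W(D) = -3 (W(D) = -1*3 = -3)
W(13)/K = -3/(-34) = -3*(-1/34) = 3/34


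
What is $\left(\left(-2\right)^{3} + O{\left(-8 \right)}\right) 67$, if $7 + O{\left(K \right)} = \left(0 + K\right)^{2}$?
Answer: $3283$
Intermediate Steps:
$O{\left(K \right)} = -7 + K^{2}$ ($O{\left(K \right)} = -7 + \left(0 + K\right)^{2} = -7 + K^{2}$)
$\left(\left(-2\right)^{3} + O{\left(-8 \right)}\right) 67 = \left(\left(-2\right)^{3} - \left(7 - \left(-8\right)^{2}\right)\right) 67 = \left(-8 + \left(-7 + 64\right)\right) 67 = \left(-8 + 57\right) 67 = 49 \cdot 67 = 3283$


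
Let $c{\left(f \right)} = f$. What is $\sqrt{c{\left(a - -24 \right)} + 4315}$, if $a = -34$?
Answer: $\sqrt{4305} \approx 65.613$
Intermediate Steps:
$\sqrt{c{\left(a - -24 \right)} + 4315} = \sqrt{\left(-34 - -24\right) + 4315} = \sqrt{\left(-34 + 24\right) + 4315} = \sqrt{-10 + 4315} = \sqrt{4305}$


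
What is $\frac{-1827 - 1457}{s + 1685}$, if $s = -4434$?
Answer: $\frac{3284}{2749} \approx 1.1946$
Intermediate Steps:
$\frac{-1827 - 1457}{s + 1685} = \frac{-1827 - 1457}{-4434 + 1685} = - \frac{3284}{-2749} = \left(-3284\right) \left(- \frac{1}{2749}\right) = \frac{3284}{2749}$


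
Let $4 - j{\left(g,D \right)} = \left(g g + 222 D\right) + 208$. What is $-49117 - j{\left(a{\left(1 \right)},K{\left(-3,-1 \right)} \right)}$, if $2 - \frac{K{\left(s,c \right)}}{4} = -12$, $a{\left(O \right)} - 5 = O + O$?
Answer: $-36432$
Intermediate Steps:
$a{\left(O \right)} = 5 + 2 O$ ($a{\left(O \right)} = 5 + \left(O + O\right) = 5 + 2 O$)
$K{\left(s,c \right)} = 56$ ($K{\left(s,c \right)} = 8 - -48 = 8 + 48 = 56$)
$j{\left(g,D \right)} = -204 - g^{2} - 222 D$ ($j{\left(g,D \right)} = 4 - \left(\left(g g + 222 D\right) + 208\right) = 4 - \left(\left(g^{2} + 222 D\right) + 208\right) = 4 - \left(208 + g^{2} + 222 D\right) = -204 - g^{2} - 222 D$)
$-49117 - j{\left(a{\left(1 \right)},K{\left(-3,-1 \right)} \right)} = -49117 - \left(-204 - \left(5 + 2 \cdot 1\right)^{2} - 12432\right) = -49117 - \left(-204 - \left(5 + 2\right)^{2} - 12432\right) = -49117 - \left(-204 - 7^{2} - 12432\right) = -49117 - \left(-204 - 49 - 12432\right) = -49117 - -12685 = -49117 + 12685 = -36432$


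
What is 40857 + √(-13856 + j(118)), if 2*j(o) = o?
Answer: 40857 + 3*I*√1533 ≈ 40857.0 + 117.46*I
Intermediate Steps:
j(o) = o/2
40857 + √(-13856 + j(118)) = 40857 + √(-13856 + (½)*118) = 40857 + √(-13856 + 59) = 40857 + √(-13797) = 40857 + 3*I*√1533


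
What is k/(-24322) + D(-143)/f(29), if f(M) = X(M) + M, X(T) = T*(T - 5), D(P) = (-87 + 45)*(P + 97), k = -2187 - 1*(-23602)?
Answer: 31464229/17633450 ≈ 1.7843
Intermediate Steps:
k = 21415 (k = -2187 + 23602 = 21415)
D(P) = -4074 - 42*P (D(P) = -42*(97 + P) = -4074 - 42*P)
X(T) = T*(-5 + T)
f(M) = M + M*(-5 + M) (f(M) = M*(-5 + M) + M = M + M*(-5 + M))
k/(-24322) + D(-143)/f(29) = 21415/(-24322) + (-4074 - 42*(-143))/((29*(-4 + 29))) = 21415*(-1/24322) + (-4074 + 6006)/((29*25)) = -21415/24322 + 1932/725 = 31464229/17633450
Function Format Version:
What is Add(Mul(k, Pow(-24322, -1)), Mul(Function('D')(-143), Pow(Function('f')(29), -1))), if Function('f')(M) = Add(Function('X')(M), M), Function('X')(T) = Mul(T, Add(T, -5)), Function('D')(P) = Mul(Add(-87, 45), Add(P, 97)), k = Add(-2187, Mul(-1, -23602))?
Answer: Rational(31464229, 17633450) ≈ 1.7843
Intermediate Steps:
k = 21415 (k = Add(-2187, 23602) = 21415)
Function('D')(P) = Add(-4074, Mul(-42, P)) (Function('D')(P) = Mul(-42, Add(97, P)) = Add(-4074, Mul(-42, P)))
Function('X')(T) = Mul(T, Add(-5, T))
Function('f')(M) = Add(M, Mul(M, Add(-5, M))) (Function('f')(M) = Add(Mul(M, Add(-5, M)), M) = Add(M, Mul(M, Add(-5, M))))
Add(Mul(k, Pow(-24322, -1)), Mul(Function('D')(-143), Pow(Function('f')(29), -1))) = Add(Mul(21415, Pow(-24322, -1)), Mul(Add(-4074, Mul(-42, -143)), Pow(Mul(29, Add(-4, 29)), -1))) = Add(Mul(21415, Rational(-1, 24322)), Mul(Add(-4074, 6006), Pow(Mul(29, 25), -1))) = Add(Rational(-21415, 24322), Mul(1932, Pow(725, -1))) = Add(Rational(-21415, 24322), Mul(1932, Rational(1, 725))) = Add(Rational(-21415, 24322), Rational(1932, 725)) = Rational(31464229, 17633450)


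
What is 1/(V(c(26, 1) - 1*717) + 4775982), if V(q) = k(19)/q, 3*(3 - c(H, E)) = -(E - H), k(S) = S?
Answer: 2167/10349552937 ≈ 2.0938e-7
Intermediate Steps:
c(H, E) = 3 - H/3 + E/3 (c(H, E) = 3 - (-1)*(E - H)/3 = 3 - (H - E)/3 = 3 + (-H/3 + E/3) = 3 - H/3 + E/3)
V(q) = 19/q
1/(V(c(26, 1) - 1*717) + 4775982) = 1/(19/((3 - ⅓*26 + (⅓)*1) - 1*717) + 4775982) = 1/(19/((3 - 26/3 + ⅓) - 717) + 4775982) = 1/(19/(-16/3 - 717) + 4775982) = 1/(19/(-2167/3) + 4775982) = 1/(19*(-3/2167) + 4775982) = 1/(-57/2167 + 4775982) = 1/(10349552937/2167) = 2167/10349552937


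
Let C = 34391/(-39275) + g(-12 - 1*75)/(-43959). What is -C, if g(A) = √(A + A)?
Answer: 34391/39275 + I*√174/43959 ≈ 0.87565 + 0.00030007*I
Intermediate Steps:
g(A) = √2*√A (g(A) = √(2*A) = √2*√A)
C = -34391/39275 - I*√174/43959 (C = 34391/(-39275) + (√2*√(-12 - 1*75))/(-43959) = 34391*(-1/39275) + (√2*√(-12 - 75))*(-1/43959) = -34391/39275 + (√2*√(-87))*(-1/43959) = -34391/39275 + (√2*(I*√87))*(-1/43959) = -34391/39275 + (I*√174)*(-1/43959) = -34391/39275 - I*√174/43959 ≈ -0.87565 - 0.00030007*I)
-C = -(-34391/39275 - I*√174/43959) = 34391/39275 + I*√174/43959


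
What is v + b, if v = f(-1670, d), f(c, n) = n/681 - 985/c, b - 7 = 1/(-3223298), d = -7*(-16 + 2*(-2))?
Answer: 1428803334964/183288005823 ≈ 7.7954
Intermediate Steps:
d = 140 (d = -7*(-16 - 4) = -7*(-20) = 140)
b = 22563085/3223298 (b = 7 + 1/(-3223298) = 7 - 1/3223298 = 22563085/3223298 ≈ 7.0000)
f(c, n) = -985/c + n/681 (f(c, n) = n*(1/681) - 985/c = n/681 - 985/c = -985/c + n/681)
v = 180917/227454 (v = -985/(-1670) + (1/681)*140 = -985*(-1/1670) + 140/681 = 197/334 + 140/681 = 180917/227454 ≈ 0.79540)
v + b = 180917/227454 + 22563085/3223298 = 1428803334964/183288005823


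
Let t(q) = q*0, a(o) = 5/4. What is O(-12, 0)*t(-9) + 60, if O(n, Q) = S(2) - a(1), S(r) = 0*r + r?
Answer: 60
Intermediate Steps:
a(o) = 5/4 (a(o) = 5*(¼) = 5/4)
S(r) = r (S(r) = 0 + r = r)
O(n, Q) = ¾ (O(n, Q) = 2 - 1*5/4 = 2 - 5/4 = ¾)
t(q) = 0
O(-12, 0)*t(-9) + 60 = (¾)*0 + 60 = 0 + 60 = 60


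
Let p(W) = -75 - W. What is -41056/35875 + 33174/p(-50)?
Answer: -47645746/35875 ≈ -1328.1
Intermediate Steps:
-41056/35875 + 33174/p(-50) = -41056/35875 + 33174/(-75 - 1*(-50)) = -41056*1/35875 + 33174/(-75 + 50) = -41056/35875 + 33174/(-25) = -41056/35875 + 33174*(-1/25) = -41056/35875 - 33174/25 = -47645746/35875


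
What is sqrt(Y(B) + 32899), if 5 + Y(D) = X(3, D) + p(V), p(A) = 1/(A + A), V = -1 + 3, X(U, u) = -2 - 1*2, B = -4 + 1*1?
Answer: sqrt(131561)/2 ≈ 181.36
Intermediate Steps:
B = -3 (B = -4 + 1 = -3)
X(U, u) = -4 (X(U, u) = -2 - 2 = -4)
V = 2
p(A) = 1/(2*A)
Y(D) = -35/4 (Y(D) = -5 + (-4 + (1/2)/2) = -5 + (-4 + (1/2)*(1/2)) = -5 + (-4 + 1/4) = -5 - 15/4 = -35/4)
sqrt(Y(B) + 32899) = sqrt(-35/4 + 32899) = sqrt(131561/4) = sqrt(131561)/2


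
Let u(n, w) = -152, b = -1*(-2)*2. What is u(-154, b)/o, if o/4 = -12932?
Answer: 19/6466 ≈ 0.0029384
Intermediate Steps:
o = -51728 (o = 4*(-12932) = -51728)
b = 4 (b = 2*2 = 4)
u(-154, b)/o = -152/(-51728) = -152*(-1/51728) = 19/6466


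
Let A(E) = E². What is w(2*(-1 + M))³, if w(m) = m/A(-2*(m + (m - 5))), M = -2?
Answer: -27/193100552 ≈ -1.3982e-7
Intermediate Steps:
w(m) = m/(10 - 4*m)² (w(m) = m/((-2*(m + (m - 5)))²) = m/((-2*(m + (-5 + m)))²) = m/((-2*(-5 + 2*m))²) = m/((10 - 4*m)²) = m/(10 - 4*m)²)
w(2*(-1 + M))³ = ((2*(-1 - 2))/(4*(-5 + 2*(2*(-1 - 2)))²))³ = ((2*(-3))/(4*(-5 + 2*(2*(-3)))²))³ = ((¼)*(-6)/(-5 + 2*(-6))²)³ = ((¼)*(-6)/(-5 - 12)²)³ = ((¼)*(-6)/(-17)²)³ = ((¼)*(-6)*(1/289))³ = (-3/578)³ = -27/193100552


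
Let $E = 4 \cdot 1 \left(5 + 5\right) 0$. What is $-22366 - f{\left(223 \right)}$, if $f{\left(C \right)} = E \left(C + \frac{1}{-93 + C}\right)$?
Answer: $-22366$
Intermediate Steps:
$E = 0$ ($E = 4 \cdot 10 \cdot 0 = 4 \cdot 0 = 0$)
$f{\left(C \right)} = 0$ ($f{\left(C \right)} = 0 \left(C + \frac{1}{-93 + C}\right) = 0$)
$-22366 - f{\left(223 \right)} = -22366 - 0 = -22366 + 0 = -22366$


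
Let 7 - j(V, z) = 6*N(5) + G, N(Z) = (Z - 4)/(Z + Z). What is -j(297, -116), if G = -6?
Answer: -62/5 ≈ -12.400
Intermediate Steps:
N(Z) = (-4 + Z)/(2*Z) (N(Z) = (-4 + Z)/((2*Z)) = (-4 + Z)*(1/(2*Z)) = (-4 + Z)/(2*Z))
j(V, z) = 62/5 (j(V, z) = 7 - (6*((1/2)*(-4 + 5)/5) - 6) = 7 - (6*((1/2)*(1/5)*1) - 6) = 7 - (6*(1/10) - 6) = 7 - (3/5 - 6) = 7 - 1*(-27/5) = 7 + 27/5 = 62/5)
-j(297, -116) = -1*62/5 = -62/5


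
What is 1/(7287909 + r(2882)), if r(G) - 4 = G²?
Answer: 1/15593837 ≈ 6.4128e-8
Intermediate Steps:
r(G) = 4 + G²
1/(7287909 + r(2882)) = 1/(7287909 + (4 + 2882²)) = 1/(7287909 + (4 + 8305924)) = 1/(7287909 + 8305928) = 1/15593837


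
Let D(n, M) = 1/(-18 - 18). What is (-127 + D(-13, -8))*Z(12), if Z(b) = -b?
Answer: 4573/3 ≈ 1524.3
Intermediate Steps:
D(n, M) = -1/36 (D(n, M) = 1/(-36) = -1/36)
(-127 + D(-13, -8))*Z(12) = (-127 - 1/36)*(-1*12) = -4573/36*(-12) = 4573/3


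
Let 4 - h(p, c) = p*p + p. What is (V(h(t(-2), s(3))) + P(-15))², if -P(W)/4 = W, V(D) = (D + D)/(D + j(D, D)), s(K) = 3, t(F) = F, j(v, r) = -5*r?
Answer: 14161/4 ≈ 3540.3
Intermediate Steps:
h(p, c) = 4 - p - p² (h(p, c) = 4 - (p*p + p) = 4 - (p² + p) = 4 - (p + p²) = 4 + (-p - p²) = 4 - p - p²)
V(D) = -½ (V(D) = (D + D)/(D - 5*D) = (2*D)/((-4*D)) = (2*D)*(-1/(4*D)) = -½)
P(W) = -4*W
(V(h(t(-2), s(3))) + P(-15))² = (-½ - 4*(-15))² = (-½ + 60)² = (119/2)² = 14161/4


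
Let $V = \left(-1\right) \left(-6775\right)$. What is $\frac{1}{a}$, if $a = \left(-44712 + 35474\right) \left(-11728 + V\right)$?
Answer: $\frac{1}{45755814} \approx 2.1855 \cdot 10^{-8}$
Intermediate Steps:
$V = 6775$
$a = 45755814$ ($a = \left(-44712 + 35474\right) \left(-11728 + 6775\right) = \left(-9238\right) \left(-4953\right) = 45755814$)
$\frac{1}{a} = \frac{1}{45755814}$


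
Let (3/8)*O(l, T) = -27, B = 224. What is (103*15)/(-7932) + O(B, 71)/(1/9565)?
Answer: -1820870435/2644 ≈ -6.8868e+5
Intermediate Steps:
O(l, T) = -72 (O(l, T) = (8/3)*(-27) = -72)
(103*15)/(-7932) + O(B, 71)/(1/9565) = (103*15)/(-7932) - 72/(1/9565) = 1545*(-1/7932) - 72/1/9565 = -515/2644 - 72*9565 = -515/2644 - 688680 = -1820870435/2644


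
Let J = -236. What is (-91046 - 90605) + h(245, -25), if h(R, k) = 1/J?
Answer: -42869637/236 ≈ -1.8165e+5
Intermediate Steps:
h(R, k) = -1/236 (h(R, k) = 1/(-236) = -1/236)
(-91046 - 90605) + h(245, -25) = (-91046 - 90605) - 1/236 = -181651 - 1/236 = -42869637/236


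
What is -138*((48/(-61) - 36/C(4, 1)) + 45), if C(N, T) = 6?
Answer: -321678/61 ≈ -5273.4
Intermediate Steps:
-138*((48/(-61) - 36/C(4, 1)) + 45) = -138*((48/(-61) - 36/6) + 45) = -138*((48*(-1/61) - 36*1/6) + 45) = -138*((-48/61 - 6) + 45) = -138*(-414/61 + 45) = -138*2331/61 = -321678/61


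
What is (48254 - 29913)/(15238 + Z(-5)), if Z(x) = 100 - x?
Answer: 18341/15343 ≈ 1.1954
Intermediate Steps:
(48254 - 29913)/(15238 + Z(-5)) = (48254 - 29913)/(15238 + (100 - 1*(-5))) = 18341/(15238 + (100 + 5)) = 18341/(15238 + 105) = 18341/15343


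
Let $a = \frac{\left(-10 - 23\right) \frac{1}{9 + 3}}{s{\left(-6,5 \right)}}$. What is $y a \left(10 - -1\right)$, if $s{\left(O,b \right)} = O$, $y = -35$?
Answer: $- \frac{4235}{24} \approx -176.46$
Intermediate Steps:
$a = \frac{11}{24}$ ($a = \frac{\left(-10 - 23\right) \frac{1}{9 + 3}}{-6} = - \frac{33}{12} \left(- \frac{1}{6}\right) = \left(-33\right) \frac{1}{12} \left(- \frac{1}{6}\right) = \left(- \frac{11}{4}\right) \left(- \frac{1}{6}\right) = \frac{11}{24} \approx 0.45833$)
$y a \left(10 - -1\right) = \left(-35\right) \frac{11}{24} \left(10 - -1\right) = - \frac{385 \left(10 + 1\right)}{24} = \left(- \frac{385}{24}\right) 11 = - \frac{4235}{24}$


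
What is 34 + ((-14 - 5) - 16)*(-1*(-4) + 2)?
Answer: -176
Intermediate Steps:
34 + ((-14 - 5) - 16)*(-1*(-4) + 2) = 34 + (-19 - 16)*(4 + 2) = 34 - 35*6 = 34 - 210 = -176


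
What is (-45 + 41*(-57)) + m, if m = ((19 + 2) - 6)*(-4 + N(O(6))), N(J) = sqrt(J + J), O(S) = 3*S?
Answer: -2352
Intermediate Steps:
N(J) = sqrt(2)*sqrt(J) (N(J) = sqrt(2*J) = sqrt(2)*sqrt(J))
m = 30 (m = ((19 + 2) - 6)*(-4 + sqrt(2)*sqrt(3*6)) = (21 - 6)*(-4 + sqrt(2)*sqrt(18)) = 15*(-4 + sqrt(2)*(3*sqrt(2))) = 15*(-4 + 6) = 15*2 = 30)
(-45 + 41*(-57)) + m = (-45 + 41*(-57)) + 30 = (-45 - 2337) + 30 = -2382 + 30 = -2352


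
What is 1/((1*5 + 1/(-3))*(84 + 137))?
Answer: 3/3094 ≈ 0.00096962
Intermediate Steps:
1/((1*5 + 1/(-3))*(84 + 137)) = 1/((5 - ⅓)*221) = 1/((14/3)*221) = 1/(3094/3) = 3/3094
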